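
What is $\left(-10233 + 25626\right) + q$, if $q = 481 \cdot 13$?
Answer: $21646$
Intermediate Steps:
$q = 6253$
$\left(-10233 + 25626\right) + q = \left(-10233 + 25626\right) + 6253 = 15393 + 6253 = 21646$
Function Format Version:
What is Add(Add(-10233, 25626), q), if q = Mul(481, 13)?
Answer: 21646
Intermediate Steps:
q = 6253
Add(Add(-10233, 25626), q) = Add(Add(-10233, 25626), 6253) = Add(15393, 6253) = 21646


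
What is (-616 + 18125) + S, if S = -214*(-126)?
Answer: 44473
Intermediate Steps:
S = 26964
(-616 + 18125) + S = (-616 + 18125) + 26964 = 17509 + 26964 = 44473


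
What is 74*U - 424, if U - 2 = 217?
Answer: 15782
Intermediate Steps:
U = 219 (U = 2 + 217 = 219)
74*U - 424 = 74*219 - 424 = 16206 - 424 = 15782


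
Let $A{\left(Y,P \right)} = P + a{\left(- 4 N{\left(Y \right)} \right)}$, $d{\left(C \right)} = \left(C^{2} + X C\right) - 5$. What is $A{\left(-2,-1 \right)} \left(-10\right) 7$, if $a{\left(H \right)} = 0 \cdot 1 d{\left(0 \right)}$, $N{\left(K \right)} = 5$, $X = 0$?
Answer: $70$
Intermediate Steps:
$d{\left(C \right)} = -5 + C^{2}$ ($d{\left(C \right)} = \left(C^{2} + 0 C\right) - 5 = \left(C^{2} + 0\right) - 5 = C^{2} - 5 = -5 + C^{2}$)
$a{\left(H \right)} = 0$ ($a{\left(H \right)} = 0 \cdot 1 \left(-5 + 0^{2}\right) = 0 \left(-5 + 0\right) = 0 \left(-5\right) = 0$)
$A{\left(Y,P \right)} = P$ ($A{\left(Y,P \right)} = P + 0 = P$)
$A{\left(-2,-1 \right)} \left(-10\right) 7 = \left(-1\right) \left(-10\right) 7 = 10 \cdot 7 = 70$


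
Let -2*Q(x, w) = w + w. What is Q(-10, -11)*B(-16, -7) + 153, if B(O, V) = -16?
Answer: -23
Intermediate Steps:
Q(x, w) = -w (Q(x, w) = -(w + w)/2 = -w)
Q(-10, -11)*B(-16, -7) + 153 = -1*(-11)*(-16) + 153 = 11*(-16) + 153 = -176 + 153 = -23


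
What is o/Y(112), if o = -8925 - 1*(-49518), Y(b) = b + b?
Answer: 5799/32 ≈ 181.22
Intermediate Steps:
Y(b) = 2*b
o = 40593 (o = -8925 + 49518 = 40593)
o/Y(112) = 40593/((2*112)) = 40593/224 = 40593*(1/224) = 5799/32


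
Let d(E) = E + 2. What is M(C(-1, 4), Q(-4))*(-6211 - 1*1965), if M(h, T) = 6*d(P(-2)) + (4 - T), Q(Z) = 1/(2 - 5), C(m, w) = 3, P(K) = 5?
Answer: -1136464/3 ≈ -3.7882e+5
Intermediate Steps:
d(E) = 2 + E
Q(Z) = -⅓ (Q(Z) = 1/(-3) = -⅓)
M(h, T) = 46 - T (M(h, T) = 6*(2 + 5) + (4 - T) = 6*7 + (4 - T) = 42 + (4 - T) = 46 - T)
M(C(-1, 4), Q(-4))*(-6211 - 1*1965) = (46 - 1*(-⅓))*(-6211 - 1*1965) = (46 + ⅓)*(-6211 - 1965) = (139/3)*(-8176) = -1136464/3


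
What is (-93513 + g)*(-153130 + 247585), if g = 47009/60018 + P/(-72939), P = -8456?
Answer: -4296270137394588165/486405878 ≈ -8.8327e+9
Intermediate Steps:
g = 437366851/486405878 (g = 47009/60018 - 8456/(-72939) = 47009*(1/60018) - 8456*(-1/72939) = 47009/60018 + 8456/72939 = 437366851/486405878 ≈ 0.89918)
(-93513 + g)*(-153130 + 247585) = (-93513 + 437366851/486405878)*(-153130 + 247585) = -45484835502563/486405878*94455 = -4296270137394588165/486405878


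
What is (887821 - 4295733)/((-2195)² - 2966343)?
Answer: -1703956/925841 ≈ -1.8404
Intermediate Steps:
(887821 - 4295733)/((-2195)² - 2966343) = -3407912/(4818025 - 2966343) = -3407912/1851682 = -3407912*1/1851682 = -1703956/925841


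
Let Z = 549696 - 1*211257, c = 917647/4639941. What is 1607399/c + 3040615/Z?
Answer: 2524160900974173406/310567533033 ≈ 8.1276e+6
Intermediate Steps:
c = 917647/4639941 (c = 917647*(1/4639941) = 917647/4639941 ≈ 0.19777)
Z = 338439 (Z = 549696 - 211257 = 338439)
1607399/c + 3040615/Z = 1607399/(917647/4639941) + 3040615/338439 = 1607399*(4639941/917647) + 3040615*(1/338439) = 7458236523459/917647 + 3040615/338439 = 2524160900974173406/310567533033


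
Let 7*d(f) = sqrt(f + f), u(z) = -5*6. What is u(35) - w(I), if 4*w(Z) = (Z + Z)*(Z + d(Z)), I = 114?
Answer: -6528 - 114*sqrt(57)/7 ≈ -6651.0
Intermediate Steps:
u(z) = -30
d(f) = sqrt(2)*sqrt(f)/7 (d(f) = sqrt(f + f)/7 = sqrt(2*f)/7 = (sqrt(2)*sqrt(f))/7 = sqrt(2)*sqrt(f)/7)
w(Z) = Z*(Z + sqrt(2)*sqrt(Z)/7)/2 (w(Z) = ((Z + Z)*(Z + sqrt(2)*sqrt(Z)/7))/4 = ((2*Z)*(Z + sqrt(2)*sqrt(Z)/7))/4 = (2*Z*(Z + sqrt(2)*sqrt(Z)/7))/4 = Z*(Z + sqrt(2)*sqrt(Z)/7)/2)
u(35) - w(I) = -30 - 114*(7*114 + sqrt(2)*sqrt(114))/14 = -30 - 114*(798 + 2*sqrt(57))/14 = -30 - (6498 + 114*sqrt(57)/7) = -30 + (-6498 - 114*sqrt(57)/7) = -6528 - 114*sqrt(57)/7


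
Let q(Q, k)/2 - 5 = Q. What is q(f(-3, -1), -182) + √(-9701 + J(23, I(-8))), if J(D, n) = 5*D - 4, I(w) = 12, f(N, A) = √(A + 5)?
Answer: 14 + I*√9590 ≈ 14.0 + 97.929*I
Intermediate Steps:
f(N, A) = √(5 + A)
J(D, n) = -4 + 5*D
q(Q, k) = 10 + 2*Q
q(f(-3, -1), -182) + √(-9701 + J(23, I(-8))) = (10 + 2*√(5 - 1)) + √(-9701 + (-4 + 5*23)) = (10 + 2*√4) + √(-9701 + (-4 + 115)) = (10 + 2*2) + √(-9701 + 111) = (10 + 4) + √(-9590) = 14 + I*√9590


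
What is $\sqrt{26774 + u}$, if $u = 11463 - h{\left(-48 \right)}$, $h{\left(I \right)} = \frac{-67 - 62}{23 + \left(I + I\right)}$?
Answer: $\frac{2 \sqrt{50938889}}{73} \approx 195.54$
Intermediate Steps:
$h{\left(I \right)} = - \frac{129}{23 + 2 I}$
$u = \frac{836670}{73}$ ($u = 11463 - - \frac{129}{23 + 2 \left(-48\right)} = 11463 - - \frac{129}{23 - 96} = 11463 - - \frac{129}{-73} = 11463 - \left(-129\right) \left(- \frac{1}{73}\right) = 11463 - \frac{129}{73} = \frac{836670}{73} \approx 11461.0$)
$\sqrt{26774 + u} = \sqrt{26774 + \frac{836670}{73}} = \sqrt{\frac{2791172}{73}} = \frac{2 \sqrt{50938889}}{73}$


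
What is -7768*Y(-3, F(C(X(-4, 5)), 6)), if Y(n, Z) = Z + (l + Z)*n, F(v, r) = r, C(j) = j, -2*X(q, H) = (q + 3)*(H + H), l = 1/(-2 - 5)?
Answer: 629208/7 ≈ 89887.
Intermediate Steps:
l = -⅐ (l = 1/(-7) = -⅐ ≈ -0.14286)
X(q, H) = -H*(3 + q) (X(q, H) = -(q + 3)*(H + H)/2 = -(3 + q)*2*H/2 = -H*(3 + q))
Y(n, Z) = Z + n*(-⅐ + Z) (Y(n, Z) = Z + (-⅐ + Z)*n = Z + n*(-⅐ + Z))
-7768*Y(-3, F(C(X(-4, 5)), 6)) = -7768*(6 - ⅐*(-3) + 6*(-3)) = -7768*(6 + 3/7 - 18) = -7768*(-81/7) = 629208/7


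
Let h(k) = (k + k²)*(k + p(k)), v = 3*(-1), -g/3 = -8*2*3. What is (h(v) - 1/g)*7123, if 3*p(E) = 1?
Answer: -16418515/144 ≈ -1.1402e+5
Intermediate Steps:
p(E) = ⅓ (p(E) = (⅓)*1 = ⅓)
g = 144 (g = -3*(-8*2)*3 = -(-48)*3 = -3*(-48) = 144)
v = -3
h(k) = (⅓ + k)*(k + k²) (h(k) = (k + k²)*(k + ⅓) = (k + k²)*(⅓ + k) = (⅓ + k)*(k + k²))
(h(v) - 1/g)*7123 = ((⅓)*(-3)*(1 + 3*(-3)² + 4*(-3)) - 1/144)*7123 = ((⅓)*(-3)*(1 + 3*9 - 12) - 1*1/144)*7123 = ((⅓)*(-3)*(1 + 27 - 12) - 1/144)*7123 = ((⅓)*(-3)*16 - 1/144)*7123 = (-16 - 1/144)*7123 = -2305/144*7123 = -16418515/144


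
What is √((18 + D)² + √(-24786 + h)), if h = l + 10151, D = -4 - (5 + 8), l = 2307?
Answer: √(1 + 2*I*√3082) ≈ 7.4845 + 7.4174*I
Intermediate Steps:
D = -17 (D = -4 - 1*13 = -4 - 13 = -17)
h = 12458 (h = 2307 + 10151 = 12458)
√((18 + D)² + √(-24786 + h)) = √((18 - 17)² + √(-24786 + 12458)) = √(1² + √(-12328)) = √(1 + 2*I*√3082)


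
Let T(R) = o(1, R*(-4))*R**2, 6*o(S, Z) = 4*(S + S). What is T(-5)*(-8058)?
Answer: -268600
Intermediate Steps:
o(S, Z) = 4*S/3 (o(S, Z) = (4*(S + S))/6 = (4*(2*S))/6 = (8*S)/6 = 4*S/3)
T(R) = 4*R**2/3 (T(R) = ((4/3)*1)*R**2 = 4*R**2/3)
T(-5)*(-8058) = ((4/3)*(-5)**2)*(-8058) = ((4/3)*25)*(-8058) = (100/3)*(-8058) = -268600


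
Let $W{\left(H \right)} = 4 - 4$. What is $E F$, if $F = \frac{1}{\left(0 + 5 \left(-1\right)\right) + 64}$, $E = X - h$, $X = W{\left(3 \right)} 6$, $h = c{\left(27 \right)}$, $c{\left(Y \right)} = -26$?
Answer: $\frac{26}{59} \approx 0.44068$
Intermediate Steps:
$W{\left(H \right)} = 0$
$h = -26$
$X = 0$ ($X = 0 \cdot 6 = 0$)
$E = 26$ ($E = 0 - -26 = 0 + 26 = 26$)
$F = \frac{1}{59}$ ($F = \frac{1}{\left(0 - 5\right) + 64} = \frac{1}{-5 + 64} = \frac{1}{59} \approx 0.016949$)
$E F = 26 \cdot \frac{1}{59} = \frac{26}{59}$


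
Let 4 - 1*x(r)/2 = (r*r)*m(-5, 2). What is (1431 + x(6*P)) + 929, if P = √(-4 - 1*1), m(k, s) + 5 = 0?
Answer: 568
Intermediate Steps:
m(k, s) = -5 (m(k, s) = -5 + 0 = -5)
P = I*√5 (P = √(-4 - 1) = √(-5) = I*√5 ≈ 2.2361*I)
x(r) = 8 + 10*r² (x(r) = 8 - 2*r*r*(-5) = 8 - 2*r²*(-5) = 8 - (-10)*r² = 8 + 10*r²)
(1431 + x(6*P)) + 929 = (1431 + (8 + 10*(6*(I*√5))²)) + 929 = (1431 + (8 + 10*(6*I*√5)²)) + 929 = (1431 + (8 + 10*(-180))) + 929 = (1431 + (8 - 1800)) + 929 = (1431 - 1792) + 929 = -361 + 929 = 568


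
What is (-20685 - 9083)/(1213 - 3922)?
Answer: 29768/2709 ≈ 10.989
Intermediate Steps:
(-20685 - 9083)/(1213 - 3922) = -29768/(-2709) = -29768*(-1/2709) = 29768/2709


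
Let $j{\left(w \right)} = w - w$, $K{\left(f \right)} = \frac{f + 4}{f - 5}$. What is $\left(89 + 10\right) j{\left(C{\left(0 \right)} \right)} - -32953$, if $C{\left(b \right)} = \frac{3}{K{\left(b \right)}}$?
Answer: $32953$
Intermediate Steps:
$K{\left(f \right)} = \frac{4 + f}{-5 + f}$
$C{\left(b \right)} = \frac{3 \left(-5 + b\right)}{4 + b}$ ($C{\left(b \right)} = \frac{3}{\frac{1}{-5 + b} \left(4 + b\right)} = 3 \frac{-5 + b}{4 + b} = \frac{3 \left(-5 + b\right)}{4 + b}$)
$j{\left(w \right)} = 0$
$\left(89 + 10\right) j{\left(C{\left(0 \right)} \right)} - -32953 = \left(89 + 10\right) 0 - -32953 = 99 \cdot 0 + 32953 = 0 + 32953 = 32953$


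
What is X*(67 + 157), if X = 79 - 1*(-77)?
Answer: 34944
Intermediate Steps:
X = 156 (X = 79 + 77 = 156)
X*(67 + 157) = 156*(67 + 157) = 156*224 = 34944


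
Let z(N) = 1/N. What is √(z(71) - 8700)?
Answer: I*√43856629/71 ≈ 93.274*I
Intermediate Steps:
√(z(71) - 8700) = √(1/71 - 8700) = √(-617699/71) = I*√43856629/71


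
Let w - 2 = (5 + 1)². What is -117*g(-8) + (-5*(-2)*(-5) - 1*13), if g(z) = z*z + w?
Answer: -11997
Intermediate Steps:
w = 38 (w = 2 + (5 + 1)² = 2 + 6² = 2 + 36 = 38)
g(z) = 38 + z² (g(z) = z*z + 38 = z² + 38 = 38 + z²)
-117*g(-8) + (-5*(-2)*(-5) - 1*13) = -117*(38 + (-8)²) + (-5*(-2)*(-5) - 1*13) = -117*(38 + 64) + (10*(-5) - 13) = -117*102 + (-50 - 13) = -11934 - 63 = -11997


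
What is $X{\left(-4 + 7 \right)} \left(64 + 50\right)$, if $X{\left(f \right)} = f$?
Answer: $342$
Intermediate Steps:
$X{\left(-4 + 7 \right)} \left(64 + 50\right) = \left(-4 + 7\right) \left(64 + 50\right) = 3 \cdot 114 = 342$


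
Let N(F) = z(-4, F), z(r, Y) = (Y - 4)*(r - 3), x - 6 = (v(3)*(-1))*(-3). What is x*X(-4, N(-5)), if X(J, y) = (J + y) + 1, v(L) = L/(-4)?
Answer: 225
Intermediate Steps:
v(L) = -L/4 (v(L) = L*(-¼) = -L/4)
x = 15/4 (x = 6 + (-¼*3*(-1))*(-3) = 6 - ¾*(-1)*(-3) = 6 + (¾)*(-3) = 6 - 9/4 = 15/4 ≈ 3.7500)
z(r, Y) = (-4 + Y)*(-3 + r)
N(F) = 28 - 7*F (N(F) = 12 - 4*(-4) - 3*F + F*(-4) = 12 + 16 - 3*F - 4*F = 28 - 7*F)
X(J, y) = 1 + J + y
x*X(-4, N(-5)) = 15*(1 - 4 + (28 - 7*(-5)))/4 = 15*(1 - 4 + (28 + 35))/4 = 15*(1 - 4 + 63)/4 = (15/4)*60 = 225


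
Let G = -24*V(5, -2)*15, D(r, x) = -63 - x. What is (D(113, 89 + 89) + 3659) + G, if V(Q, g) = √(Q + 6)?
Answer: 3418 - 360*√11 ≈ 2224.0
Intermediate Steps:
V(Q, g) = √(6 + Q)
G = -360*√11 (G = -24*√(6 + 5)*15 = -24*√11*15 = -360*√11 ≈ -1194.0)
(D(113, 89 + 89) + 3659) + G = ((-63 - (89 + 89)) + 3659) - 360*√11 = ((-63 - 1*178) + 3659) - 360*√11 = ((-63 - 178) + 3659) - 360*√11 = (-241 + 3659) - 360*√11 = 3418 - 360*√11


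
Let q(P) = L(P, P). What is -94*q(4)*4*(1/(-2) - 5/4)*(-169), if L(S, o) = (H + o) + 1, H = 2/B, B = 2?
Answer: -667212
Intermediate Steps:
H = 1 (H = 2/2 = 2*(½) = 1)
L(S, o) = 2 + o (L(S, o) = (1 + o) + 1 = 2 + o)
q(P) = 2 + P
-94*q(4)*4*(1/(-2) - 5/4)*(-169) = -94*(2 + 4)*4*(1/(-2) - 5/4)*(-169) = -94*6*4*(1*(-½) - 5*¼)*(-169) = -2256*(-½ - 5/4)*(-169) = -2256*(-7)/4*(-169) = -94*(-42)*(-169) = 3948*(-169) = -667212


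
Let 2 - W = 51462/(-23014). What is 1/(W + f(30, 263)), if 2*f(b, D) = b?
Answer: 11507/221350 ≈ 0.051986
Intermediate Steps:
f(b, D) = b/2
W = 48745/11507 (W = 2 - 51462/(-23014) = 2 - 51462*(-1)/23014 = 2 - 1*(-25731/11507) = 2 + 25731/11507 = 48745/11507 ≈ 4.2361)
1/(W + f(30, 263)) = 1/(48745/11507 + (½)*30) = 1/(48745/11507 + 15) = 1/(221350/11507) = 11507/221350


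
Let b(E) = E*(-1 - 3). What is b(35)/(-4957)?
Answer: 140/4957 ≈ 0.028243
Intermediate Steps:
b(E) = -4*E (b(E) = E*(-4) = -4*E)
b(35)/(-4957) = -4*35/(-4957) = -140*(-1/4957) = 140/4957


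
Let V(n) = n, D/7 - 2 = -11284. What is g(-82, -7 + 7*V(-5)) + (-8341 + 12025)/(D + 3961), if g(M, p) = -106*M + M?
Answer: 645858246/75013 ≈ 8610.0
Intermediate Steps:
D = -78974 (D = 14 + 7*(-11284) = 14 - 78988 = -78974)
g(M, p) = -105*M
g(-82, -7 + 7*V(-5)) + (-8341 + 12025)/(D + 3961) = -105*(-82) + (-8341 + 12025)/(-78974 + 3961) = 8610 + 3684/(-75013) = 8610 + 3684*(-1/75013) = 8610 - 3684/75013 = 645858246/75013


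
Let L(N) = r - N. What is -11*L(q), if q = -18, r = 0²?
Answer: -198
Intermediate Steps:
r = 0
L(N) = -N (L(N) = 0 - N = -N)
-11*L(q) = -(-11)*(-18) = -11*18 = -198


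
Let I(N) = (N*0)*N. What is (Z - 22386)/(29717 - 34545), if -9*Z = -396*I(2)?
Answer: 11193/2414 ≈ 4.6367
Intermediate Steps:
I(N) = 0 (I(N) = 0*N = 0)
Z = 0 (Z = -(-44)*0 = -⅑*0 = 0)
(Z - 22386)/(29717 - 34545) = (0 - 22386)/(29717 - 34545) = -22386/(-4828) = -22386*(-1/4828) = 11193/2414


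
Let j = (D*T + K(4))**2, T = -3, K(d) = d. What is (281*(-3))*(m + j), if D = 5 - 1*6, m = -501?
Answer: 381036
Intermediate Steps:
D = -1 (D = 5 - 6 = -1)
j = 49 (j = (-1*(-3) + 4)**2 = (3 + 4)**2 = 7**2 = 49)
(281*(-3))*(m + j) = (281*(-3))*(-501 + 49) = -843*(-452) = 381036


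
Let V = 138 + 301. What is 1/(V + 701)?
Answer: 1/1140 ≈ 0.00087719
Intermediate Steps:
V = 439
1/(V + 701) = 1/(439 + 701) = 1/1140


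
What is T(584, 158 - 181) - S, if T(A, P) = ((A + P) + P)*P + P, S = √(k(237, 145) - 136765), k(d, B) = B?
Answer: -12397 - 6*I*√3795 ≈ -12397.0 - 369.62*I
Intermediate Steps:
S = 6*I*√3795 (S = √(145 - 136765) = √(-136620) = 6*I*√3795 ≈ 369.62*I)
T(A, P) = P + P*(A + 2*P) (T(A, P) = (A + 2*P)*P + P = P*(A + 2*P) + P = P + P*(A + 2*P))
T(584, 158 - 181) - S = (158 - 181)*(1 + 584 + 2*(158 - 181)) - 6*I*√3795 = -23*(1 + 584 + 2*(-23)) - 6*I*√3795 = -23*(1 + 584 - 46) - 6*I*√3795 = -23*539 - 6*I*√3795 = -12397 - 6*I*√3795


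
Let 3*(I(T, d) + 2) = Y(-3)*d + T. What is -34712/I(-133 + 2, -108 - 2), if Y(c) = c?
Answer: -104136/193 ≈ -539.56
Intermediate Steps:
I(T, d) = -2 - d + T/3 (I(T, d) = -2 + (-3*d + T)/3 = -2 + (T - 3*d)/3 = -2 + (-d + T/3) = -2 - d + T/3)
-34712/I(-133 + 2, -108 - 2) = -34712/(-2 - (-108 - 2) + (-133 + 2)/3) = -34712/(-2 - 1*(-110) + (⅓)*(-131)) = -34712/(-2 + 110 - 131/3) = -34712/193/3 = -34712*3/193 = -104136/193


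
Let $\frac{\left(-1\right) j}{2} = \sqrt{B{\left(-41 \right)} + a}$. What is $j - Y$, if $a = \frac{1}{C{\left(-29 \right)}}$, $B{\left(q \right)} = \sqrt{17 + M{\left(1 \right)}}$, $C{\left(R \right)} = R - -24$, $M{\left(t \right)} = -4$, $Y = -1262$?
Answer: $1262 - \frac{2 \sqrt{-5 + 25 \sqrt{13}}}{5} \approx 1258.3$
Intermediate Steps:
$C{\left(R \right)} = 24 + R$ ($C{\left(R \right)} = R + 24 = 24 + R$)
$B{\left(q \right)} = \sqrt{13}$ ($B{\left(q \right)} = \sqrt{17 - 4} = \sqrt{13}$)
$a = - \frac{1}{5}$ ($a = \frac{1}{24 - 29} = \frac{1}{-5} = - \frac{1}{5} \approx -0.2$)
$j = - 2 \sqrt{- \frac{1}{5} + \sqrt{13}}$ ($j = - 2 \sqrt{\sqrt{13} - \frac{1}{5}} = - 2 \sqrt{- \frac{1}{5} + \sqrt{13}} \approx -3.6908$)
$j - Y = - \frac{2 \sqrt{-5 + 25 \sqrt{13}}}{5} - -1262 = - \frac{2 \sqrt{-5 + 25 \sqrt{13}}}{5} + 1262 = 1262 - \frac{2 \sqrt{-5 + 25 \sqrt{13}}}{5}$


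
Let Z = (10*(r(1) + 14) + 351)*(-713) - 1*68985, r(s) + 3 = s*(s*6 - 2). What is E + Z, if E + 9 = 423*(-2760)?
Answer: -1593687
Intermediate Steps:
r(s) = -3 + s*(-2 + 6*s) (r(s) = -3 + s*(s*6 - 2) = -3 + s*(6*s - 2) = -3 + s*(-2 + 6*s))
E = -1167489 (E = -9 + 423*(-2760) = -9 - 1167480 = -1167489)
Z = -426198 (Z = (10*((-3 - 2*1 + 6*1²) + 14) + 351)*(-713) - 1*68985 = (10*((-3 - 2 + 6*1) + 14) + 351)*(-713) - 68985 = (10*((-3 - 2 + 6) + 14) + 351)*(-713) - 68985 = (10*(1 + 14) + 351)*(-713) - 68985 = (10*15 + 351)*(-713) - 68985 = (150 + 351)*(-713) - 68985 = 501*(-713) - 68985 = -357213 - 68985 = -426198)
E + Z = -1167489 - 426198 = -1593687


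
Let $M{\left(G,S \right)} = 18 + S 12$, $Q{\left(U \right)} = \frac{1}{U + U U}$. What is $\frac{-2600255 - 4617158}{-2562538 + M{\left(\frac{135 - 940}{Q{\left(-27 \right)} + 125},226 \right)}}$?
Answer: $\frac{7217413}{2559808} \approx 2.8195$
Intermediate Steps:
$Q{\left(U \right)} = \frac{1}{U + U^{2}}$
$M{\left(G,S \right)} = 18 + 12 S$
$\frac{-2600255 - 4617158}{-2562538 + M{\left(\frac{135 - 940}{Q{\left(-27 \right)} + 125},226 \right)}} = \frac{-2600255 - 4617158}{-2562538 + \left(18 + 12 \cdot 226\right)} = - \frac{7217413}{-2562538 + \left(18 + 2712\right)} = - \frac{7217413}{-2562538 + 2730} = - \frac{7217413}{-2559808} = \left(-7217413\right) \left(- \frac{1}{2559808}\right) = \frac{7217413}{2559808}$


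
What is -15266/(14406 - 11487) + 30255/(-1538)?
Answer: -111793453/4489422 ≈ -24.902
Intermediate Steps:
-15266/(14406 - 11487) + 30255/(-1538) = -15266/2919 + 30255*(-1/1538) = -15266*1/2919 - 30255/1538 = -15266/2919 - 30255/1538 = -111793453/4489422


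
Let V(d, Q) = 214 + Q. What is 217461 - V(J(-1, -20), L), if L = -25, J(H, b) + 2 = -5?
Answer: 217272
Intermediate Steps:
J(H, b) = -7 (J(H, b) = -2 - 5 = -7)
217461 - V(J(-1, -20), L) = 217461 - (214 - 25) = 217461 - 1*189 = 217461 - 189 = 217272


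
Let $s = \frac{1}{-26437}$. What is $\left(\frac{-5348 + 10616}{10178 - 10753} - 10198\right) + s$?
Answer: $- \frac{155161873141}{15201275} \approx -10207.0$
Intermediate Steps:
$s = - \frac{1}{26437} \approx -3.7826 \cdot 10^{-5}$
$\left(\frac{-5348 + 10616}{10178 - 10753} - 10198\right) + s = \left(\frac{-5348 + 10616}{10178 - 10753} - 10198\right) - \frac{1}{26437} = \left(\frac{5268}{-575} - 10198\right) - \frac{1}{26437} = \left(5268 \left(- \frac{1}{575}\right) - 10198\right) - \frac{1}{26437} = \left(- \frac{5268}{575} - 10198\right) - \frac{1}{26437} = - \frac{5869118}{575} - \frac{1}{26437} = - \frac{155161873141}{15201275}$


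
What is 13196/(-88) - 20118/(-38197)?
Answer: -125569307/840334 ≈ -149.43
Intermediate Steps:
13196/(-88) - 20118/(-38197) = 13196*(-1/88) - 20118*(-1/38197) = -3299/22 + 20118/38197 = -125569307/840334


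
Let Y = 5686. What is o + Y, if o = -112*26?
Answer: 2774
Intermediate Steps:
o = -2912
o + Y = -2912 + 5686 = 2774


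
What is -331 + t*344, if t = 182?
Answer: 62277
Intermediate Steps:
-331 + t*344 = -331 + 182*344 = -331 + 62608 = 62277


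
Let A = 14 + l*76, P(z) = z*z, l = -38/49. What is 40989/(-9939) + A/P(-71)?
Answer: -3382179193/818340817 ≈ -4.1330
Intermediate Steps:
l = -38/49 (l = -38*1/49 = -38/49 ≈ -0.77551)
P(z) = z**2
A = -2202/49 (A = 14 - 38/49*76 = 14 - 2888/49 = -2202/49 ≈ -44.939)
40989/(-9939) + A/P(-71) = 40989/(-9939) - 2202/(49*((-71)**2)) = 40989*(-1/9939) - 2202/49/5041 = -13663/3313 - 2202/49*1/5041 = -13663/3313 - 2202/247009 = -3382179193/818340817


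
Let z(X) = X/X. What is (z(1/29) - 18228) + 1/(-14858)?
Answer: -270816767/14858 ≈ -18227.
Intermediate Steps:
z(X) = 1
(z(1/29) - 18228) + 1/(-14858) = (1 - 18228) + 1/(-14858) = -18227 - 1/14858 = -270816767/14858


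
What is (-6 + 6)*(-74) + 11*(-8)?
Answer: -88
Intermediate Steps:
(-6 + 6)*(-74) + 11*(-8) = 0*(-74) - 88 = 0 - 88 = -88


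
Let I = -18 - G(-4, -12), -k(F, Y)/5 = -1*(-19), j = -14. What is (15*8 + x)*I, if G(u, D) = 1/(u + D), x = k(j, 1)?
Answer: -7175/16 ≈ -448.44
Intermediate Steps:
k(F, Y) = -95 (k(F, Y) = -(-5)*(-19) = -5*19 = -95)
x = -95
G(u, D) = 1/(D + u)
I = -287/16 (I = -18 - 1/(-12 - 4) = -18 - 1/(-16) = -18 - 1*(-1/16) = -18 + 1/16 = -287/16 ≈ -17.938)
(15*8 + x)*I = (15*8 - 95)*(-287/16) = (120 - 95)*(-287/16) = 25*(-287/16) = -7175/16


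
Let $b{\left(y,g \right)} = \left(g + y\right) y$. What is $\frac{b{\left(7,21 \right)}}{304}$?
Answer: $\frac{49}{76} \approx 0.64474$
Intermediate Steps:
$b{\left(y,g \right)} = y \left(g + y\right)$
$\frac{b{\left(7,21 \right)}}{304} = \frac{7 \left(21 + 7\right)}{304} = 7 \cdot 28 \cdot \frac{1}{304} = 196 \cdot \frac{1}{304} = \frac{49}{76}$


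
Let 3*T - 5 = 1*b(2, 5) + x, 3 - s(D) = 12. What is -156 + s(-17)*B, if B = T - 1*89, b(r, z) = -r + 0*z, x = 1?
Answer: 633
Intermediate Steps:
b(r, z) = -r (b(r, z) = -r + 0 = -r)
s(D) = -9 (s(D) = 3 - 1*12 = 3 - 12 = -9)
T = 4/3 (T = 5/3 + (1*(-1*2) + 1)/3 = 5/3 + (1*(-2) + 1)/3 = 5/3 + (-2 + 1)/3 = 5/3 + (⅓)*(-1) = 5/3 - ⅓ = 4/3 ≈ 1.3333)
B = -263/3 (B = 4/3 - 1*89 = 4/3 - 89 = -263/3 ≈ -87.667)
-156 + s(-17)*B = -156 - 9*(-263/3) = -156 + 789 = 633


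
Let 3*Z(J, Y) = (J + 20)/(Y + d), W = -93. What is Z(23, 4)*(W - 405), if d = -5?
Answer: 7138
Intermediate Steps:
Z(J, Y) = (20 + J)/(3*(-5 + Y)) (Z(J, Y) = ((J + 20)/(Y - 5))/3 = ((20 + J)/(-5 + Y))/3 = (20 + J)/(3*(-5 + Y)))
Z(23, 4)*(W - 405) = ((20 + 23)/(3*(-5 + 4)))*(-93 - 405) = ((⅓)*43/(-1))*(-498) = ((⅓)*(-1)*43)*(-498) = -43/3*(-498) = 7138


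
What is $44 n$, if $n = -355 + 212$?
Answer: $-6292$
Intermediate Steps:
$n = -143$
$44 n = 44 \left(-143\right) = -6292$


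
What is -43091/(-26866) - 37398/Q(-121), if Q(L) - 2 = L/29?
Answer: 1387620005/80598 ≈ 17217.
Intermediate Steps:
Q(L) = 2 + L/29
-43091/(-26866) - 37398/Q(-121) = -43091/(-26866) - 37398/(2 + (1/29)*(-121)) = -43091*(-1/26866) - 37398/(2 - 121/29) = 43091/26866 - 37398/(-63/29) = 43091/26866 - 37398*(-29/63) = 43091/26866 + 361514/21 = 1387620005/80598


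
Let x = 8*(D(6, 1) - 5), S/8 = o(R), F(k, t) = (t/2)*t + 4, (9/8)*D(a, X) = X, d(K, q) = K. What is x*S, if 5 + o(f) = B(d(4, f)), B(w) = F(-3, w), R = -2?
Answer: -16576/9 ≈ -1841.8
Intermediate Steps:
D(a, X) = 8*X/9
F(k, t) = 4 + t²/2 (F(k, t) = (t*(½))*t + 4 = (t/2)*t + 4 = t²/2 + 4 = 4 + t²/2)
B(w) = 4 + w²/2
o(f) = 7 (o(f) = -5 + (4 + (½)*4²) = -5 + (4 + (½)*16) = -5 + (4 + 8) = -5 + 12 = 7)
S = 56 (S = 8*7 = 56)
x = -296/9 (x = 8*((8/9)*1 - 5) = 8*(8/9 - 5) = 8*(-37/9) = -296/9 ≈ -32.889)
x*S = -296/9*56 = -16576/9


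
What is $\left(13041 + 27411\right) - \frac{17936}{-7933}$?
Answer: $\frac{320923652}{7933} \approx 40454.0$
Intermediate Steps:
$\left(13041 + 27411\right) - \frac{17936}{-7933} = 40452 - - \frac{17936}{7933} = 40452 + \frac{17936}{7933} = \frac{320923652}{7933}$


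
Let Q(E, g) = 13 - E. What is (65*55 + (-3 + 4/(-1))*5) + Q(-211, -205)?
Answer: 3764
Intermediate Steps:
(65*55 + (-3 + 4/(-1))*5) + Q(-211, -205) = (65*55 + (-3 + 4/(-1))*5) + (13 - 1*(-211)) = (3575 + (-3 + 4*(-1))*5) + (13 + 211) = (3575 + (-3 - 4)*5) + 224 = (3575 - 7*5) + 224 = (3575 - 35) + 224 = 3540 + 224 = 3764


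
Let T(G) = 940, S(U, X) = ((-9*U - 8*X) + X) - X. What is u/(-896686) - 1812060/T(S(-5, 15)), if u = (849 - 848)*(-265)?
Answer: -81242429203/42144242 ≈ -1927.7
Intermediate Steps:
S(U, X) = -9*U - 8*X (S(U, X) = (-9*U - 7*X) - X = -9*U - 8*X)
u = -265 (u = 1*(-265) = -265)
u/(-896686) - 1812060/T(S(-5, 15)) = -265/(-896686) - 1812060/940 = -265*(-1/896686) - 1812060*1/940 = 265/896686 - 90603/47 = -81242429203/42144242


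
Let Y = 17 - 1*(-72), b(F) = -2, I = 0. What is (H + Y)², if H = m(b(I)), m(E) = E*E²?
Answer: 6561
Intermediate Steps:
Y = 89 (Y = 17 + 72 = 89)
m(E) = E³
H = -8 (H = (-2)³ = -8)
(H + Y)² = (-8 + 89)² = 81² = 6561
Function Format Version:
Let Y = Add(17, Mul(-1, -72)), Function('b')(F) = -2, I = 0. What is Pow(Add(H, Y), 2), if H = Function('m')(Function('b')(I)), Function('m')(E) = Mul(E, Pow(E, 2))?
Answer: 6561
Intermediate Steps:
Y = 89 (Y = Add(17, 72) = 89)
Function('m')(E) = Pow(E, 3)
H = -8 (H = Pow(-2, 3) = -8)
Pow(Add(H, Y), 2) = Pow(Add(-8, 89), 2) = Pow(81, 2) = 6561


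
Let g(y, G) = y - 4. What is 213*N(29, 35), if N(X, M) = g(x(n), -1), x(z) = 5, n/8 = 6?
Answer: 213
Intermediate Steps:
n = 48 (n = 8*6 = 48)
g(y, G) = -4 + y
N(X, M) = 1 (N(X, M) = -4 + 5 = 1)
213*N(29, 35) = 213*1 = 213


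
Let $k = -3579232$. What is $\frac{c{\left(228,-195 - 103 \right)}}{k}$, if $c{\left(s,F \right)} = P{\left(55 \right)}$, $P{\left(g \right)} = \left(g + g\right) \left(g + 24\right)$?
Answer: $- \frac{4345}{1789616} \approx -0.0024279$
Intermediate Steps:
$P{\left(g \right)} = 2 g \left(24 + g\right)$
$c{\left(s,F \right)} = 8690$ ($c{\left(s,F \right)} = 2 \cdot 55 \left(24 + 55\right) = 2 \cdot 55 \cdot 79 = 8690$)
$\frac{c{\left(228,-195 - 103 \right)}}{k} = \frac{8690}{-3579232} = 8690 \left(- \frac{1}{3579232}\right) = - \frac{4345}{1789616}$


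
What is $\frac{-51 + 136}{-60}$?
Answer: $- \frac{17}{12} \approx -1.4167$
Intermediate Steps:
$\frac{-51 + 136}{-60} = 85 \left(- \frac{1}{60}\right) = - \frac{17}{12}$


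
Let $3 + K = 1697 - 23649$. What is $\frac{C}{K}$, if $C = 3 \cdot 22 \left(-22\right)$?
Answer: $\frac{1452}{21955} \approx 0.066135$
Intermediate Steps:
$C = -1452$ ($C = 66 \left(-22\right) = -1452$)
$K = -21955$ ($K = -3 + \left(1697 - 23649\right) = -3 - 21952 = -21955$)
$\frac{C}{K} = - \frac{1452}{-21955} = \left(-1452\right) \left(- \frac{1}{21955}\right) = \frac{1452}{21955}$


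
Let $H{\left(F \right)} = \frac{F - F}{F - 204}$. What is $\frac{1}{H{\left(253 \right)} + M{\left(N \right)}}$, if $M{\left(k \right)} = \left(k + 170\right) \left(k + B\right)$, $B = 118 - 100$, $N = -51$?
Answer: $- \frac{1}{3927} \approx -0.00025465$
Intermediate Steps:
$H{\left(F \right)} = 0$ ($H{\left(F \right)} = \frac{0}{-204 + F} = 0$)
$B = 18$ ($B = 118 - 100 = 18$)
$M{\left(k \right)} = \left(18 + k\right) \left(170 + k\right)$ ($M{\left(k \right)} = \left(k + 170\right) \left(k + 18\right) = \left(170 + k\right) \left(18 + k\right) = \left(18 + k\right) \left(170 + k\right)$)
$\frac{1}{H{\left(253 \right)} + M{\left(N \right)}} = \frac{1}{0 + \left(3060 + \left(-51\right)^{2} + 188 \left(-51\right)\right)} = \frac{1}{0 + \left(3060 + 2601 - 9588\right)} = \frac{1}{0 - 3927} = \frac{1}{-3927} = - \frac{1}{3927}$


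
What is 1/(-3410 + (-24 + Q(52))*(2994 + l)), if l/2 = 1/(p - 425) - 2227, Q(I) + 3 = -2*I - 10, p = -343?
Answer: 128/25913647 ≈ 4.9395e-6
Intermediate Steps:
Q(I) = -13 - 2*I (Q(I) = -3 + (-2*I - 10) = -3 + (-10 - 2*I) = -13 - 2*I)
l = -1710337/384 (l = 2*(1/(-343 - 425) - 2227) = 2*(1/(-768) - 2227) = 2*(-1/768 - 2227) = 2*(-1710337/768) = -1710337/384 ≈ -4454.0)
1/(-3410 + (-24 + Q(52))*(2994 + l)) = 1/(-3410 + (-24 + (-13 - 2*52))*(2994 - 1710337/384)) = 1/(-3410 + (-24 + (-13 - 104))*(-560641/384)) = 1/(-3410 + (-24 - 117)*(-560641/384)) = 1/(-3410 - 141*(-560641/384)) = 1/(-3410 + 26350127/128) = 1/(25913647/128) = 128/25913647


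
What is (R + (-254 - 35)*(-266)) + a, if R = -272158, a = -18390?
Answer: -213674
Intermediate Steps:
(R + (-254 - 35)*(-266)) + a = (-272158 + (-254 - 35)*(-266)) - 18390 = (-272158 - 289*(-266)) - 18390 = (-272158 + 76874) - 18390 = -195284 - 18390 = -213674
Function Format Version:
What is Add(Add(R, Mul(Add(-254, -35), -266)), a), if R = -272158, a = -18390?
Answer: -213674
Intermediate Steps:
Add(Add(R, Mul(Add(-254, -35), -266)), a) = Add(Add(-272158, Mul(Add(-254, -35), -266)), -18390) = Add(Add(-272158, Mul(-289, -266)), -18390) = Add(Add(-272158, 76874), -18390) = Add(-195284, -18390) = -213674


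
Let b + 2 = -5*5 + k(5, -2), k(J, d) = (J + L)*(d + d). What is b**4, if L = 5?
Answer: 20151121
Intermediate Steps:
k(J, d) = 2*d*(5 + J) (k(J, d) = (J + 5)*(d + d) = (5 + J)*(2*d) = 2*d*(5 + J))
b = -67 (b = -2 + (-5*5 + 2*(-2)*(5 + 5)) = -2 + (-25 + 2*(-2)*10) = -2 + (-25 - 40) = -2 - 65 = -67)
b**4 = (-67)**4 = 20151121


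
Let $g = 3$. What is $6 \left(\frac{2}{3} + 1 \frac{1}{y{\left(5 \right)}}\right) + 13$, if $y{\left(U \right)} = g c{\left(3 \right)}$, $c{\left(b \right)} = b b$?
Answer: $\frac{155}{9} \approx 17.222$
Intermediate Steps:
$c{\left(b \right)} = b^{2}$
$y{\left(U \right)} = 27$ ($y{\left(U \right)} = 3 \cdot 3^{2} = 3 \cdot 9 = 27$)
$6 \left(\frac{2}{3} + 1 \frac{1}{y{\left(5 \right)}}\right) + 13 = 6 \left(\frac{2}{3} + 1 \cdot \frac{1}{27}\right) + 13 = 6 \left(2 \cdot \frac{1}{3} + 1 \cdot \frac{1}{27}\right) + 13 = 6 \left(\frac{2}{3} + \frac{1}{27}\right) + 13 = 6 \cdot \frac{19}{27} + 13 = \frac{38}{9} + 13 = \frac{155}{9}$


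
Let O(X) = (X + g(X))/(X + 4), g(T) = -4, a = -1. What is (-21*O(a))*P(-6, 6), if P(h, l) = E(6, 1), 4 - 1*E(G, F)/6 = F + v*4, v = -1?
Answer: 1470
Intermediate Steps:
E(G, F) = 48 - 6*F (E(G, F) = 24 - 6*(F - 1*4) = 24 - 6*(F - 4) = 24 - 6*(-4 + F) = 24 + (24 - 6*F) = 48 - 6*F)
P(h, l) = 42 (P(h, l) = 48 - 6*1 = 48 - 6 = 42)
O(X) = (-4 + X)/(4 + X) (O(X) = (X - 4)/(X + 4) = (-4 + X)/(4 + X))
(-21*O(a))*P(-6, 6) = -21*(-4 - 1)/(4 - 1)*42 = -21*(-5)/3*42 = -7*(-5)*42 = -21*(-5/3)*42 = 35*42 = 1470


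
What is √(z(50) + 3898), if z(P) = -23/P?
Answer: 3*√43306/10 ≈ 62.430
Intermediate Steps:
√(z(50) + 3898) = √(-23/50 + 3898) = √(194877/50) = 3*√43306/10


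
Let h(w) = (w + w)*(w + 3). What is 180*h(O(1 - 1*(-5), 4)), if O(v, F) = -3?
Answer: 0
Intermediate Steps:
h(w) = 2*w*(3 + w) (h(w) = (2*w)*(3 + w) = 2*w*(3 + w))
180*h(O(1 - 1*(-5), 4)) = 180*(2*(-3)*(3 - 3)) = 180*(2*(-3)*0) = 180*0 = 0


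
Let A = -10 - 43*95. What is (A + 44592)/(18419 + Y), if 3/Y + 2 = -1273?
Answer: 5737075/2609358 ≈ 2.1987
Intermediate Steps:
Y = -1/425 (Y = 3/(-2 - 1273) = 3/(-1275) = 3*(-1/1275) = -1/425 ≈ -0.0023529)
A = -4095 (A = -10 - 4085 = -4095)
(A + 44592)/(18419 + Y) = (-4095 + 44592)/(18419 - 1/425) = 40497/(7828074/425) = 40497*(425/7828074) = 5737075/2609358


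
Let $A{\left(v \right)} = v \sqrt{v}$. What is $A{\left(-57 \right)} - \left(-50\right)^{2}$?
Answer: $-2500 - 57 i \sqrt{57} \approx -2500.0 - 430.34 i$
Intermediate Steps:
$A{\left(v \right)} = v^{\frac{3}{2}}$
$A{\left(-57 \right)} - \left(-50\right)^{2} = \left(-57\right)^{\frac{3}{2}} - \left(-50\right)^{2} = - 57 i \sqrt{57} - 2500 = -2500 - 57 i \sqrt{57}$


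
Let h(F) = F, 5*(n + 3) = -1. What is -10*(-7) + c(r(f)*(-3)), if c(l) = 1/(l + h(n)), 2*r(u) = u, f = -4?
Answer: 985/14 ≈ 70.357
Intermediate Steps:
n = -16/5 (n = -3 + (⅕)*(-1) = -3 - ⅕ = -16/5 ≈ -3.2000)
r(u) = u/2
c(l) = 1/(-16/5 + l) (c(l) = 1/(l - 16/5) = 1/(-16/5 + l))
-10*(-7) + c(r(f)*(-3)) = -10*(-7) + 5/(-16 + 5*(((½)*(-4))*(-3))) = 70 + 5/(-16 + 5*(-2*(-3))) = 70 + 5/(-16 + 5*6) = 70 + 5/(-16 + 30) = 70 + 5/14 = 985/14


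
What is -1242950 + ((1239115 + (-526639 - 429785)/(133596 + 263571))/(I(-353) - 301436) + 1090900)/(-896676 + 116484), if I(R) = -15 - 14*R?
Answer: -38066716865370664860373/30626070270540192 ≈ -1.2430e+6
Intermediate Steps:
-1242950 + ((1239115 + (-526639 - 429785)/(133596 + 263571))/(I(-353) - 301436) + 1090900)/(-896676 + 116484) = -1242950 + ((1239115 + (-526639 - 429785)/(133596 + 263571))/((-15 - 14*(-353)) - 301436) + 1090900)/(-896676 + 116484) = -1242950 + ((1239115 - 956424/397167)/((-15 + 4942) - 301436) + 1090900)/(-780192) = -1242950 + ((1239115 - 956424*1/397167)/(4927 - 301436) + 1090900)*(-1/780192) = -1242950 + ((1239115 - 318808/132389)/(-296509) + 1090900)*(-1/780192) = -1242950 + ((164044876927/132389)*(-1/296509) + 1090900)*(-1/780192) = -1242950 + (-164044876927/39254530001 + 1090900)*(-1/780192) = -1242950 + (42822602733213973/39254530001)*(-1/780192) = -1242950 - 42822602733213973/30626070270540192 = -38066716865370664860373/30626070270540192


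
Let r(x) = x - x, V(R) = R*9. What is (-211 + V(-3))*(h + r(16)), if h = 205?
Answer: -48790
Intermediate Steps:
V(R) = 9*R
r(x) = 0
(-211 + V(-3))*(h + r(16)) = (-211 + 9*(-3))*(205 + 0) = (-211 - 27)*205 = -238*205 = -48790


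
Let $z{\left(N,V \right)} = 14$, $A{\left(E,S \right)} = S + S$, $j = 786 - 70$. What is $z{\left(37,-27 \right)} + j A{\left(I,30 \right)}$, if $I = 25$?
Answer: $42974$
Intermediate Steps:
$j = 716$ ($j = 786 - 70 = 716$)
$A{\left(E,S \right)} = 2 S$
$z{\left(37,-27 \right)} + j A{\left(I,30 \right)} = 14 + 716 \cdot 2 \cdot 30 = 14 + 716 \cdot 60 = 14 + 42960 = 42974$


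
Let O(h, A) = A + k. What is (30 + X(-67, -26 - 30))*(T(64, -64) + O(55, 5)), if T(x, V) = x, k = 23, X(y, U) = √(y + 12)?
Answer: 2760 + 92*I*√55 ≈ 2760.0 + 682.29*I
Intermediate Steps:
X(y, U) = √(12 + y)
O(h, A) = 23 + A (O(h, A) = A + 23 = 23 + A)
(30 + X(-67, -26 - 30))*(T(64, -64) + O(55, 5)) = (30 + √(12 - 67))*(64 + (23 + 5)) = (30 + √(-55))*(64 + 28) = (30 + I*√55)*92 = 2760 + 92*I*√55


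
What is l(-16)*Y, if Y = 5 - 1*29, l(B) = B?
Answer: 384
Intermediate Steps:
Y = -24 (Y = 5 - 29 = -24)
l(-16)*Y = -16*(-24) = 384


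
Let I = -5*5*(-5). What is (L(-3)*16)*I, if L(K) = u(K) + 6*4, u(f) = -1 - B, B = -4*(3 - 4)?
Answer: 38000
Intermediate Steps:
B = 4 (B = -4*(-1) = 4)
I = 125 (I = -25*(-5) = 125)
u(f) = -5 (u(f) = -1 - 1*4 = -1 - 4 = -5)
L(K) = 19 (L(K) = -5 + 6*4 = -5 + 24 = 19)
(L(-3)*16)*I = (19*16)*125 = 304*125 = 38000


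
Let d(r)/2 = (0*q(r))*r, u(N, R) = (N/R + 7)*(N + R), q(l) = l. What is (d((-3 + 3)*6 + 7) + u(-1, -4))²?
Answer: 21025/16 ≈ 1314.1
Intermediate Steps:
u(N, R) = (7 + N/R)*(N + R)
d(r) = 0 (d(r) = 2*((0*r)*r) = 2*(0*r) = 2*0 = 0)
(d((-3 + 3)*6 + 7) + u(-1, -4))² = (0 + (7*(-4) + 8*(-1) + (-1)²/(-4)))² = (0 + (-28 - 8 + 1*(-¼)))² = (0 + (-28 - 8 - ¼))² = (0 - 145/4)² = (-145/4)² = 21025/16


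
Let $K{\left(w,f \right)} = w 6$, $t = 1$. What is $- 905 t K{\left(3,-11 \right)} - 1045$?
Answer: $-17335$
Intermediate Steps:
$K{\left(w,f \right)} = 6 w$
$- 905 t K{\left(3,-11 \right)} - 1045 = - 905 \cdot 1 \cdot 6 \cdot 3 - 1045 = - 905 \cdot 1 \cdot 18 - 1045 = \left(-905\right) 18 - 1045 = -16290 - 1045 = -17335$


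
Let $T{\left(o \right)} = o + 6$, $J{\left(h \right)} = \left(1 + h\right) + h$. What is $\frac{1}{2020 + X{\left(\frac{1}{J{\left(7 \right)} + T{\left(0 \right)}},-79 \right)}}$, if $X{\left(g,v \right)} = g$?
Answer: $\frac{21}{42421} \approx 0.00049504$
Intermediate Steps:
$J{\left(h \right)} = 1 + 2 h$
$T{\left(o \right)} = 6 + o$
$\frac{1}{2020 + X{\left(\frac{1}{J{\left(7 \right)} + T{\left(0 \right)}},-79 \right)}} = \frac{1}{2020 + \frac{1}{\left(1 + 2 \cdot 7\right) + \left(6 + 0\right)}} = \frac{1}{2020 + \frac{1}{\left(1 + 14\right) + 6}} = \frac{1}{2020 + \frac{1}{15 + 6}} = \frac{1}{2020 + \frac{1}{21}} = \frac{1}{\frac{42421}{21}} = \frac{21}{42421}$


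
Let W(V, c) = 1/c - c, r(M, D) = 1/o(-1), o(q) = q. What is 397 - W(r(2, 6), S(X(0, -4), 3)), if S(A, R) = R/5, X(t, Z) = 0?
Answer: 5939/15 ≈ 395.93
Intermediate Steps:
S(A, R) = R/5 (S(A, R) = R*(1/5) = R/5)
r(M, D) = -1 (r(M, D) = 1/(-1) = -1)
397 - W(r(2, 6), S(X(0, -4), 3)) = 397 - (1/((1/5)*3) - 3/5) = 397 - (1/(3/5) - 1*3/5) = 397 - (5/3 - 3/5) = 397 - 1*16/15 = 397 - 16/15 = 5939/15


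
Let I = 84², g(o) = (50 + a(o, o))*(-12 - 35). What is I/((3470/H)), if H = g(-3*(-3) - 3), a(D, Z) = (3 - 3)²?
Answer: -1658160/347 ≈ -4778.6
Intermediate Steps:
a(D, Z) = 0 (a(D, Z) = 0² = 0)
g(o) = -2350 (g(o) = (50 + 0)*(-12 - 35) = 50*(-47) = -2350)
H = -2350
I = 7056
I/((3470/H)) = 7056/((3470/(-2350))) = 7056/((3470*(-1/2350))) = 7056/(-347/235) = 7056*(-235/347) = -1658160/347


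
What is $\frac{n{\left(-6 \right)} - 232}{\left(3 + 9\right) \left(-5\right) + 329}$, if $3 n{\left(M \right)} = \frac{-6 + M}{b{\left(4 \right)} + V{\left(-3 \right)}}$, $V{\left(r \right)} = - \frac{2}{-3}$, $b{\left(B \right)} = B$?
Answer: $- \frac{1630}{1883} \approx -0.86564$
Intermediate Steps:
$V{\left(r \right)} = \frac{2}{3}$ ($V{\left(r \right)} = \left(-2\right) \left(- \frac{1}{3}\right) = \frac{2}{3}$)
$n{\left(M \right)} = - \frac{3}{7} + \frac{M}{14}$ ($n{\left(M \right)} = \frac{\left(-6 + M\right) \frac{1}{4 + \frac{2}{3}}}{3} = \frac{\left(-6 + M\right) \frac{1}{\frac{14}{3}}}{3} = \frac{\left(-6 + M\right) \frac{3}{14}}{3} = \frac{- \frac{9}{7} + \frac{3 M}{14}}{3} = - \frac{3}{7} + \frac{M}{14}$)
$\frac{n{\left(-6 \right)} - 232}{\left(3 + 9\right) \left(-5\right) + 329} = \frac{\left(- \frac{3}{7} + \frac{1}{14} \left(-6\right)\right) - 232}{\left(3 + 9\right) \left(-5\right) + 329} = \frac{\left(- \frac{3}{7} - \frac{3}{7}\right) - 232}{12 \left(-5\right) + 329} = \frac{- \frac{6}{7} - 232}{-60 + 329} = - \frac{1630}{7 \cdot 269} = \left(- \frac{1630}{7}\right) \frac{1}{269} = - \frac{1630}{1883}$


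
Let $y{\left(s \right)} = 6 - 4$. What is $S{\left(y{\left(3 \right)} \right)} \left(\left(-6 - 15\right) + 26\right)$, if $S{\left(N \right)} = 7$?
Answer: $35$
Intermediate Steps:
$y{\left(s \right)} = 2$
$S{\left(y{\left(3 \right)} \right)} \left(\left(-6 - 15\right) + 26\right) = 7 \left(\left(-6 - 15\right) + 26\right) = 7 \left(-21 + 26\right) = 7 \cdot 5 = 35$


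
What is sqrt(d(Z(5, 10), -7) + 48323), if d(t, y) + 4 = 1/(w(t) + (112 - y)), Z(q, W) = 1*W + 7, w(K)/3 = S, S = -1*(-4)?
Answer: 3*sqrt(92133610)/131 ≈ 219.82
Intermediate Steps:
S = 4
w(K) = 12 (w(K) = 3*4 = 12)
Z(q, W) = 7 + W (Z(q, W) = W + 7 = 7 + W)
d(t, y) = -4 + 1/(124 - y) (d(t, y) = -4 + 1/(12 + (112 - y)) = -4 + 1/(124 - y))
sqrt(d(Z(5, 10), -7) + 48323) = sqrt((495 - 4*(-7))/(-124 - 7) + 48323) = sqrt((495 + 28)/(-131) + 48323) = sqrt(-1/131*523 + 48323) = sqrt(-523/131 + 48323) = sqrt(6329790/131) = 3*sqrt(92133610)/131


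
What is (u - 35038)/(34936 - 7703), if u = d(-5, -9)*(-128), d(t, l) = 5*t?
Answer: -31838/27233 ≈ -1.1691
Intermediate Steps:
u = 3200 (u = (5*(-5))*(-128) = -25*(-128) = 3200)
(u - 35038)/(34936 - 7703) = (3200 - 35038)/(34936 - 7703) = -31838/27233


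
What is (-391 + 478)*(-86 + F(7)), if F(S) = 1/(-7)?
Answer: -52461/7 ≈ -7494.4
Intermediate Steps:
F(S) = -⅐
(-391 + 478)*(-86 + F(7)) = (-391 + 478)*(-86 - ⅐) = 87*(-603/7) = -52461/7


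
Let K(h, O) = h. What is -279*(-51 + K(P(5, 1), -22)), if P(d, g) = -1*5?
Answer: 15624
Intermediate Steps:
P(d, g) = -5
-279*(-51 + K(P(5, 1), -22)) = -279*(-51 - 5) = -279*(-56) = 15624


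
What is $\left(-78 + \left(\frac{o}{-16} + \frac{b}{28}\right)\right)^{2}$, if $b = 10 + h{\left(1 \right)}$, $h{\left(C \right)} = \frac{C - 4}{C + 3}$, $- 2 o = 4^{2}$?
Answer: $\frac{74701449}{12544} \approx 5955.2$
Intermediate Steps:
$o = -8$ ($o = - \frac{4^{2}}{2} = \left(- \frac{1}{2}\right) 16 = -8$)
$h{\left(C \right)} = \frac{-4 + C}{3 + C}$
$b = \frac{37}{4}$ ($b = 10 + \frac{-4 + 1}{3 + 1} = 10 + \frac{1}{4} \left(-3\right) = 10 - \frac{3}{4} = \frac{37}{4} \approx 9.25$)
$\left(-78 + \left(\frac{o}{-16} + \frac{b}{28}\right)\right)^{2} = \left(-78 + \left(- \frac{8}{-16} + \frac{37}{4 \cdot 28}\right)\right)^{2} = \left(-78 + \left(\left(-8\right) \left(- \frac{1}{16}\right) + \frac{37}{4} \cdot \frac{1}{28}\right)\right)^{2} = \left(-78 + \left(\frac{1}{2} + \frac{37}{112}\right)\right)^{2} = \left(-78 + \frac{93}{112}\right)^{2} = \left(- \frac{8643}{112}\right)^{2} = \frac{74701449}{12544}$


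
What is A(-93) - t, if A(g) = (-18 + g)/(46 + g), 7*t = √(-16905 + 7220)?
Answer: 111/47 - I*√9685/7 ≈ 2.3617 - 14.059*I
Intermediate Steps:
t = I*√9685/7 (t = √(-16905 + 7220)/7 = √(-9685)/7 = (I*√9685)/7 = I*√9685/7 ≈ 14.059*I)
A(g) = (-18 + g)/(46 + g)
A(-93) - t = (-18 - 93)/(46 - 93) - I*√9685/7 = -111/(-47) - I*√9685/7 = -1/47*(-111) - I*√9685/7 = 111/47 - I*√9685/7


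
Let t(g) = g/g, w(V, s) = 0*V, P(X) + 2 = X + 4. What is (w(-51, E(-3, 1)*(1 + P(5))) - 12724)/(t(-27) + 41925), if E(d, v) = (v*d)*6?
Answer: -6362/20963 ≈ -0.30349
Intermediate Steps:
P(X) = 2 + X (P(X) = -2 + (X + 4) = -2 + (4 + X) = 2 + X)
E(d, v) = 6*d*v (E(d, v) = (d*v)*6 = 6*d*v)
w(V, s) = 0
t(g) = 1
(w(-51, E(-3, 1)*(1 + P(5))) - 12724)/(t(-27) + 41925) = (0 - 12724)/(1 + 41925) = -12724/41926 = -12724*1/41926 = -6362/20963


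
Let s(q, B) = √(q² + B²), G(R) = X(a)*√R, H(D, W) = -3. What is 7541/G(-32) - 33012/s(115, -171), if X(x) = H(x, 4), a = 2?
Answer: -16506*√42466/21233 + 7541*I*√2/24 ≈ -160.2 + 444.36*I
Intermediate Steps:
X(x) = -3
G(R) = -3*√R
s(q, B) = √(B² + q²)
7541/G(-32) - 33012/s(115, -171) = 7541/((-12*I*√2)) - 33012/√((-171)² + 115²) = 7541/((-12*I*√2)) - 33012/√(29241 + 13225) = 7541/((-12*I*√2)) - 33012*√42466/42466 = 7541*(I*√2/24) - 16506*√42466/21233 = 7541*I*√2/24 - 16506*√42466/21233 = -16506*√42466/21233 + 7541*I*√2/24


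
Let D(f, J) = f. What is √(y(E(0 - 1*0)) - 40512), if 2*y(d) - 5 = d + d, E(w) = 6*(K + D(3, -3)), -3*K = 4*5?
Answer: 3*I*√18014/2 ≈ 201.32*I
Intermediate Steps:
K = -20/3 (K = -4*5/3 = -⅓*20 = -20/3 ≈ -6.6667)
E(w) = -22 (E(w) = 6*(-20/3 + 3) = 6*(-11/3) = -22)
y(d) = 5/2 + d (y(d) = 5/2 + (d + d)/2 = 5/2 + (2*d)/2 = 5/2 + d)
√(y(E(0 - 1*0)) - 40512) = √((5/2 - 22) - 40512) = √(-39/2 - 40512) = √(-81063/2) = 3*I*√18014/2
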